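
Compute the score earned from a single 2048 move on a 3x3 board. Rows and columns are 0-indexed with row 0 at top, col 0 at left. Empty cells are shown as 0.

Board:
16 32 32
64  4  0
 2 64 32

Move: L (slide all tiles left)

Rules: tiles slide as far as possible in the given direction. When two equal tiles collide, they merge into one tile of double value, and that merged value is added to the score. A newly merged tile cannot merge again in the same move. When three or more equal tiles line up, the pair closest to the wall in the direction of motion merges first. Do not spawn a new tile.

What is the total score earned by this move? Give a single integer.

Slide left:
row 0: [16, 32, 32] -> [16, 64, 0]  score +64 (running 64)
row 1: [64, 4, 0] -> [64, 4, 0]  score +0 (running 64)
row 2: [2, 64, 32] -> [2, 64, 32]  score +0 (running 64)
Board after move:
16 64  0
64  4  0
 2 64 32

Answer: 64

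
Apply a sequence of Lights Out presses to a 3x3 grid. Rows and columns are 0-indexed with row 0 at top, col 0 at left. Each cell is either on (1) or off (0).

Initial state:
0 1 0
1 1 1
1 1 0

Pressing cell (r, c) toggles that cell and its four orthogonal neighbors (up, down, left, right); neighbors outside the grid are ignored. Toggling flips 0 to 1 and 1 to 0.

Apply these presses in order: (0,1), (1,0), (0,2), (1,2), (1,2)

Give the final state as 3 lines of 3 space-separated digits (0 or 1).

Answer: 0 1 0
0 1 0
0 1 0

Derivation:
After press 1 at (0,1):
1 0 1
1 0 1
1 1 0

After press 2 at (1,0):
0 0 1
0 1 1
0 1 0

After press 3 at (0,2):
0 1 0
0 1 0
0 1 0

After press 4 at (1,2):
0 1 1
0 0 1
0 1 1

After press 5 at (1,2):
0 1 0
0 1 0
0 1 0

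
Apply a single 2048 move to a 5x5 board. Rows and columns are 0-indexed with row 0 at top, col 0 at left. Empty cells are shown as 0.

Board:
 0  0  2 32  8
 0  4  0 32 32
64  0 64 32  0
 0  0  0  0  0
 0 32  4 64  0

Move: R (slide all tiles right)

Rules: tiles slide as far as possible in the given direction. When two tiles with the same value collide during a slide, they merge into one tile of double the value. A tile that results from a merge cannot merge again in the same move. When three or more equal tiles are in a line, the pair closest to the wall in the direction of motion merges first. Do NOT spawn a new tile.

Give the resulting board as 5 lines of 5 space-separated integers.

Slide right:
row 0: [0, 0, 2, 32, 8] -> [0, 0, 2, 32, 8]
row 1: [0, 4, 0, 32, 32] -> [0, 0, 0, 4, 64]
row 2: [64, 0, 64, 32, 0] -> [0, 0, 0, 128, 32]
row 3: [0, 0, 0, 0, 0] -> [0, 0, 0, 0, 0]
row 4: [0, 32, 4, 64, 0] -> [0, 0, 32, 4, 64]

Answer:   0   0   2  32   8
  0   0   0   4  64
  0   0   0 128  32
  0   0   0   0   0
  0   0  32   4  64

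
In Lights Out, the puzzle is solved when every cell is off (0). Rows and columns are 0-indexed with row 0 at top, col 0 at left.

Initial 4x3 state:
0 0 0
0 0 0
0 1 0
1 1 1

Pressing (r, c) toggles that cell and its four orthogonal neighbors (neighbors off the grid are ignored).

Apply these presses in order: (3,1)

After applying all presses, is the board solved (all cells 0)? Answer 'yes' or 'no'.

Answer: yes

Derivation:
After press 1 at (3,1):
0 0 0
0 0 0
0 0 0
0 0 0

Lights still on: 0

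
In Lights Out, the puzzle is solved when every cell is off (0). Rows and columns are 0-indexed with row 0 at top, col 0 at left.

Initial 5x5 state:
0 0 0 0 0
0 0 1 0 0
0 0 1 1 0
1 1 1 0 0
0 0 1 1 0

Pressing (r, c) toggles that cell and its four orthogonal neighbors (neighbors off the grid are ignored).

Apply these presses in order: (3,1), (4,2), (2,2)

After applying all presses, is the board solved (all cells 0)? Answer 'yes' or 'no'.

After press 1 at (3,1):
0 0 0 0 0
0 0 1 0 0
0 1 1 1 0
0 0 0 0 0
0 1 1 1 0

After press 2 at (4,2):
0 0 0 0 0
0 0 1 0 0
0 1 1 1 0
0 0 1 0 0
0 0 0 0 0

After press 3 at (2,2):
0 0 0 0 0
0 0 0 0 0
0 0 0 0 0
0 0 0 0 0
0 0 0 0 0

Lights still on: 0

Answer: yes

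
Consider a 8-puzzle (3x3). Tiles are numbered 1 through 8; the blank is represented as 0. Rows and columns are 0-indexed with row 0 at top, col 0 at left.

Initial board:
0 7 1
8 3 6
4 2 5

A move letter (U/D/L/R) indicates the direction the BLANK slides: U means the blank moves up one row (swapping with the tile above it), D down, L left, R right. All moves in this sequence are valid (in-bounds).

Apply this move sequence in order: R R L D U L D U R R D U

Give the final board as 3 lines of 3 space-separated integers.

After move 1 (R):
7 0 1
8 3 6
4 2 5

After move 2 (R):
7 1 0
8 3 6
4 2 5

After move 3 (L):
7 0 1
8 3 6
4 2 5

After move 4 (D):
7 3 1
8 0 6
4 2 5

After move 5 (U):
7 0 1
8 3 6
4 2 5

After move 6 (L):
0 7 1
8 3 6
4 2 5

After move 7 (D):
8 7 1
0 3 6
4 2 5

After move 8 (U):
0 7 1
8 3 6
4 2 5

After move 9 (R):
7 0 1
8 3 6
4 2 5

After move 10 (R):
7 1 0
8 3 6
4 2 5

After move 11 (D):
7 1 6
8 3 0
4 2 5

After move 12 (U):
7 1 0
8 3 6
4 2 5

Answer: 7 1 0
8 3 6
4 2 5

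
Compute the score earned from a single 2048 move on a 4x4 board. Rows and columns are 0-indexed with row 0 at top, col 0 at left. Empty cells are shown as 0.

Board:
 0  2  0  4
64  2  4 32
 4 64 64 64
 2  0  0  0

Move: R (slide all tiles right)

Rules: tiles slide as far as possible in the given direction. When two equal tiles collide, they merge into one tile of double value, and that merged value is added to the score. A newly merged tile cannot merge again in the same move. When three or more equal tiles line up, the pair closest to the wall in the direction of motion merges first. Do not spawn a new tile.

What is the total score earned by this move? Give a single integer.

Slide right:
row 0: [0, 2, 0, 4] -> [0, 0, 2, 4]  score +0 (running 0)
row 1: [64, 2, 4, 32] -> [64, 2, 4, 32]  score +0 (running 0)
row 2: [4, 64, 64, 64] -> [0, 4, 64, 128]  score +128 (running 128)
row 3: [2, 0, 0, 0] -> [0, 0, 0, 2]  score +0 (running 128)
Board after move:
  0   0   2   4
 64   2   4  32
  0   4  64 128
  0   0   0   2

Answer: 128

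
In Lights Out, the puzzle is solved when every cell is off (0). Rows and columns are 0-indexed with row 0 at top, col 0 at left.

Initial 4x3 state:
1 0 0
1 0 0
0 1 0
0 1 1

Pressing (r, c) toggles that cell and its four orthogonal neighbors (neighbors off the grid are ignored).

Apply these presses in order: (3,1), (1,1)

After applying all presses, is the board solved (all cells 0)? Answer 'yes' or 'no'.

After press 1 at (3,1):
1 0 0
1 0 0
0 0 0
1 0 0

After press 2 at (1,1):
1 1 0
0 1 1
0 1 0
1 0 0

Lights still on: 6

Answer: no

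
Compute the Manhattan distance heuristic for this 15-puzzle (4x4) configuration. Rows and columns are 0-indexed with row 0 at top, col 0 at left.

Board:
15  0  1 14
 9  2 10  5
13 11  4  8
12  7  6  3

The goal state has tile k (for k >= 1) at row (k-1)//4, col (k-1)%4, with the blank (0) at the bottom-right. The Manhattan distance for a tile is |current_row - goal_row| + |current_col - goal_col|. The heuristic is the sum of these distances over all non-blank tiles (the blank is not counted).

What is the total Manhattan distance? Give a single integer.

Tile 15: (0,0)->(3,2) = 5
Tile 1: (0,2)->(0,0) = 2
Tile 14: (0,3)->(3,1) = 5
Tile 9: (1,0)->(2,0) = 1
Tile 2: (1,1)->(0,1) = 1
Tile 10: (1,2)->(2,1) = 2
Tile 5: (1,3)->(1,0) = 3
Tile 13: (2,0)->(3,0) = 1
Tile 11: (2,1)->(2,2) = 1
Tile 4: (2,2)->(0,3) = 3
Tile 8: (2,3)->(1,3) = 1
Tile 12: (3,0)->(2,3) = 4
Tile 7: (3,1)->(1,2) = 3
Tile 6: (3,2)->(1,1) = 3
Tile 3: (3,3)->(0,2) = 4
Sum: 5 + 2 + 5 + 1 + 1 + 2 + 3 + 1 + 1 + 3 + 1 + 4 + 3 + 3 + 4 = 39

Answer: 39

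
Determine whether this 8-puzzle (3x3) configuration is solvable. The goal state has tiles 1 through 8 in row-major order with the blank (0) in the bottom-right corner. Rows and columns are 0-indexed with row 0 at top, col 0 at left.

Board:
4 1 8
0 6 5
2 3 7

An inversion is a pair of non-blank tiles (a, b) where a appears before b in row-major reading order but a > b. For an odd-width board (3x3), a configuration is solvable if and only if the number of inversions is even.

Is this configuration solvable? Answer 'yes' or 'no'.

Answer: no

Derivation:
Inversions (pairs i<j in row-major order where tile[i] > tile[j] > 0): 13
13 is odd, so the puzzle is not solvable.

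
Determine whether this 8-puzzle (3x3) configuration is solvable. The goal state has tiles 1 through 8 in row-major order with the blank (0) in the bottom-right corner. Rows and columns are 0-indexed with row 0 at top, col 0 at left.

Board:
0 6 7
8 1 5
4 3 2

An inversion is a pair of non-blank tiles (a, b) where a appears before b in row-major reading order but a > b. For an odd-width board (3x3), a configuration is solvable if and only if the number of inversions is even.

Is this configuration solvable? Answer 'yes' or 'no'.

Answer: no

Derivation:
Inversions (pairs i<j in row-major order where tile[i] > tile[j] > 0): 21
21 is odd, so the puzzle is not solvable.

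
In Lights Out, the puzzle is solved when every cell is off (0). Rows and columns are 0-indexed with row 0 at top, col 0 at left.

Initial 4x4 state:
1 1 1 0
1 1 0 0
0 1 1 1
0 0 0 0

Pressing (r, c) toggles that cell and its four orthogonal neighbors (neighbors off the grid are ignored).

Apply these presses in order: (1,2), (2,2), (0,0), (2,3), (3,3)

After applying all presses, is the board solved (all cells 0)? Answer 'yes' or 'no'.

After press 1 at (1,2):
1 1 0 0
1 0 1 1
0 1 0 1
0 0 0 0

After press 2 at (2,2):
1 1 0 0
1 0 0 1
0 0 1 0
0 0 1 0

After press 3 at (0,0):
0 0 0 0
0 0 0 1
0 0 1 0
0 0 1 0

After press 4 at (2,3):
0 0 0 0
0 0 0 0
0 0 0 1
0 0 1 1

After press 5 at (3,3):
0 0 0 0
0 0 0 0
0 0 0 0
0 0 0 0

Lights still on: 0

Answer: yes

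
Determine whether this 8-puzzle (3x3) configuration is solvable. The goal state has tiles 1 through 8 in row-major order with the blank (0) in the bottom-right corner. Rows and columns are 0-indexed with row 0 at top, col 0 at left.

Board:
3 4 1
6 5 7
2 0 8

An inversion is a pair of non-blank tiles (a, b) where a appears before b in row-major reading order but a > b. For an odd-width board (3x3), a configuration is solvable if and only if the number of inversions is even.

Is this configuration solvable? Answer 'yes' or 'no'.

Inversions (pairs i<j in row-major order where tile[i] > tile[j] > 0): 8
8 is even, so the puzzle is solvable.

Answer: yes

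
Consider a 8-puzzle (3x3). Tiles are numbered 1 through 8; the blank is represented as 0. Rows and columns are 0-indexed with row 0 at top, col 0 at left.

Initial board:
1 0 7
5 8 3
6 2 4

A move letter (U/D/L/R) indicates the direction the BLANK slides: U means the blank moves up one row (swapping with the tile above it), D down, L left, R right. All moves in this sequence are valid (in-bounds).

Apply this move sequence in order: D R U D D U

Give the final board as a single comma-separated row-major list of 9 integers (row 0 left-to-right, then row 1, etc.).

After move 1 (D):
1 8 7
5 0 3
6 2 4

After move 2 (R):
1 8 7
5 3 0
6 2 4

After move 3 (U):
1 8 0
5 3 7
6 2 4

After move 4 (D):
1 8 7
5 3 0
6 2 4

After move 5 (D):
1 8 7
5 3 4
6 2 0

After move 6 (U):
1 8 7
5 3 0
6 2 4

Answer: 1, 8, 7, 5, 3, 0, 6, 2, 4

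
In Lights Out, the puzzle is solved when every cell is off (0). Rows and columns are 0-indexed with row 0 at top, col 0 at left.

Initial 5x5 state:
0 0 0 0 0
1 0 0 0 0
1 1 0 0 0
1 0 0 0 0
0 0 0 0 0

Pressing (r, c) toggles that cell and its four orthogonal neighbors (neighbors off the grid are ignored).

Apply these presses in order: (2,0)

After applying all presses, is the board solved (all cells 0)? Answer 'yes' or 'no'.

Answer: yes

Derivation:
After press 1 at (2,0):
0 0 0 0 0
0 0 0 0 0
0 0 0 0 0
0 0 0 0 0
0 0 0 0 0

Lights still on: 0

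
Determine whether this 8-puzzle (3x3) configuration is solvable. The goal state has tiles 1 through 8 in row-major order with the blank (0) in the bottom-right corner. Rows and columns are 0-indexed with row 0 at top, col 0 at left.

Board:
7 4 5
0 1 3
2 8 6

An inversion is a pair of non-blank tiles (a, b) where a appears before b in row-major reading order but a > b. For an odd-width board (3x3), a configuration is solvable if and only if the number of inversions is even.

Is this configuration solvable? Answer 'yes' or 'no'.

Answer: yes

Derivation:
Inversions (pairs i<j in row-major order where tile[i] > tile[j] > 0): 14
14 is even, so the puzzle is solvable.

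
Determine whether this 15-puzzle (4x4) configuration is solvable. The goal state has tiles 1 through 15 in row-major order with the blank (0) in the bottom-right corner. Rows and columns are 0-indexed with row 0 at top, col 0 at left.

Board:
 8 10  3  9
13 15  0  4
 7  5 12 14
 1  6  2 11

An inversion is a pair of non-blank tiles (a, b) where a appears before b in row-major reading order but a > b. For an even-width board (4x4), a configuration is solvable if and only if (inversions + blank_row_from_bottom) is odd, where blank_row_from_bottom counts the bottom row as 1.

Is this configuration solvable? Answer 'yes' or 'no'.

Answer: no

Derivation:
Inversions: 57
Blank is in row 1 (0-indexed from top), which is row 3 counting from the bottom (bottom = 1).
57 + 3 = 60, which is even, so the puzzle is not solvable.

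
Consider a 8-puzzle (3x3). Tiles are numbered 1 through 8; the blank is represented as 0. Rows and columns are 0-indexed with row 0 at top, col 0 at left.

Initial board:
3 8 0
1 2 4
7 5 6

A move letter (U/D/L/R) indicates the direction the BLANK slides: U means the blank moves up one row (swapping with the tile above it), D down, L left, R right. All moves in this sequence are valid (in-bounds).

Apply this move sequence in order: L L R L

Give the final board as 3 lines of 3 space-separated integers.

After move 1 (L):
3 0 8
1 2 4
7 5 6

After move 2 (L):
0 3 8
1 2 4
7 5 6

After move 3 (R):
3 0 8
1 2 4
7 5 6

After move 4 (L):
0 3 8
1 2 4
7 5 6

Answer: 0 3 8
1 2 4
7 5 6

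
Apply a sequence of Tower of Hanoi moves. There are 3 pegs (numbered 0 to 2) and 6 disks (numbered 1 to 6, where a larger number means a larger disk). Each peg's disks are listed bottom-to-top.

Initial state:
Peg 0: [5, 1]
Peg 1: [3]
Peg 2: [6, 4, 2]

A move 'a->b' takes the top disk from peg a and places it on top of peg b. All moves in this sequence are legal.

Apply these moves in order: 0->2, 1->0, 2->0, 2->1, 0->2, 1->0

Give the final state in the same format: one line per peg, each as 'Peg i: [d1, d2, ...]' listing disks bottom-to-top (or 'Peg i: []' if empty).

After move 1 (0->2):
Peg 0: [5]
Peg 1: [3]
Peg 2: [6, 4, 2, 1]

After move 2 (1->0):
Peg 0: [5, 3]
Peg 1: []
Peg 2: [6, 4, 2, 1]

After move 3 (2->0):
Peg 0: [5, 3, 1]
Peg 1: []
Peg 2: [6, 4, 2]

After move 4 (2->1):
Peg 0: [5, 3, 1]
Peg 1: [2]
Peg 2: [6, 4]

After move 5 (0->2):
Peg 0: [5, 3]
Peg 1: [2]
Peg 2: [6, 4, 1]

After move 6 (1->0):
Peg 0: [5, 3, 2]
Peg 1: []
Peg 2: [6, 4, 1]

Answer: Peg 0: [5, 3, 2]
Peg 1: []
Peg 2: [6, 4, 1]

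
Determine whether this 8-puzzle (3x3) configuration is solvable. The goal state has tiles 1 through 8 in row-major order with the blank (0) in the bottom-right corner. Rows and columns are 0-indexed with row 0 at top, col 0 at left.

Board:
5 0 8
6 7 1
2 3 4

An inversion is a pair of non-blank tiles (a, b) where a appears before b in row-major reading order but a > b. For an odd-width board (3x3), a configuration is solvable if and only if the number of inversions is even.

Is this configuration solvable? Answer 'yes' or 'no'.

Answer: yes

Derivation:
Inversions (pairs i<j in row-major order where tile[i] > tile[j] > 0): 18
18 is even, so the puzzle is solvable.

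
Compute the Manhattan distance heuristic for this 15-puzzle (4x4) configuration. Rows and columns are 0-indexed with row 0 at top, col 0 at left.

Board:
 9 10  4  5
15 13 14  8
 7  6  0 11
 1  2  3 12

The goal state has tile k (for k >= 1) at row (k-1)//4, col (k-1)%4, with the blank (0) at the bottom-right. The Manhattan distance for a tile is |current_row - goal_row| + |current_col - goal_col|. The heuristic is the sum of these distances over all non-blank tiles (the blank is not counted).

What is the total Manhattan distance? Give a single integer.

Tile 9: at (0,0), goal (2,0), distance |0-2|+|0-0| = 2
Tile 10: at (0,1), goal (2,1), distance |0-2|+|1-1| = 2
Tile 4: at (0,2), goal (0,3), distance |0-0|+|2-3| = 1
Tile 5: at (0,3), goal (1,0), distance |0-1|+|3-0| = 4
Tile 15: at (1,0), goal (3,2), distance |1-3|+|0-2| = 4
Tile 13: at (1,1), goal (3,0), distance |1-3|+|1-0| = 3
Tile 14: at (1,2), goal (3,1), distance |1-3|+|2-1| = 3
Tile 8: at (1,3), goal (1,3), distance |1-1|+|3-3| = 0
Tile 7: at (2,0), goal (1,2), distance |2-1|+|0-2| = 3
Tile 6: at (2,1), goal (1,1), distance |2-1|+|1-1| = 1
Tile 11: at (2,3), goal (2,2), distance |2-2|+|3-2| = 1
Tile 1: at (3,0), goal (0,0), distance |3-0|+|0-0| = 3
Tile 2: at (3,1), goal (0,1), distance |3-0|+|1-1| = 3
Tile 3: at (3,2), goal (0,2), distance |3-0|+|2-2| = 3
Tile 12: at (3,3), goal (2,3), distance |3-2|+|3-3| = 1
Sum: 2 + 2 + 1 + 4 + 4 + 3 + 3 + 0 + 3 + 1 + 1 + 3 + 3 + 3 + 1 = 34

Answer: 34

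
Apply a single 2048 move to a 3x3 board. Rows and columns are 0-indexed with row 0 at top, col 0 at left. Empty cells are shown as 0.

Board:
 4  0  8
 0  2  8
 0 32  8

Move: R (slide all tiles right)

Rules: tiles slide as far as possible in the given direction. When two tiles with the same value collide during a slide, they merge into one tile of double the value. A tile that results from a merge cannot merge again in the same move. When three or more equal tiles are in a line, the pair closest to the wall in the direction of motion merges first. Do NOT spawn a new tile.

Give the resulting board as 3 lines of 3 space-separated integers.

Slide right:
row 0: [4, 0, 8] -> [0, 4, 8]
row 1: [0, 2, 8] -> [0, 2, 8]
row 2: [0, 32, 8] -> [0, 32, 8]

Answer:  0  4  8
 0  2  8
 0 32  8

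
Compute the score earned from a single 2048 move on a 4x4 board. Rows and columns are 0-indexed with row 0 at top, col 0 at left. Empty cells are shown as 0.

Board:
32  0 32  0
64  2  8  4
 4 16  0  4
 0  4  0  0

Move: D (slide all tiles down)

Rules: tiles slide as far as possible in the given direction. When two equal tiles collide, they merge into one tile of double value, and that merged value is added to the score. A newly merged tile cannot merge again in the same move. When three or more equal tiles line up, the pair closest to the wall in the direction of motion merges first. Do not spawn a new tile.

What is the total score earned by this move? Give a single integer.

Answer: 8

Derivation:
Slide down:
col 0: [32, 64, 4, 0] -> [0, 32, 64, 4]  score +0 (running 0)
col 1: [0, 2, 16, 4] -> [0, 2, 16, 4]  score +0 (running 0)
col 2: [32, 8, 0, 0] -> [0, 0, 32, 8]  score +0 (running 0)
col 3: [0, 4, 4, 0] -> [0, 0, 0, 8]  score +8 (running 8)
Board after move:
 0  0  0  0
32  2  0  0
64 16 32  0
 4  4  8  8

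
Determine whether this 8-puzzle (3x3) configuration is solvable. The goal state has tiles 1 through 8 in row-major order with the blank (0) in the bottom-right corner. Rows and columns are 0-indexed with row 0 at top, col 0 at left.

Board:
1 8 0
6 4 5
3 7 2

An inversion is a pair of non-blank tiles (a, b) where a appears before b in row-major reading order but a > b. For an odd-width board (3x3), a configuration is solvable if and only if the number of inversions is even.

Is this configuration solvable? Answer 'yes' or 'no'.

Inversions (pairs i<j in row-major order where tile[i] > tile[j] > 0): 16
16 is even, so the puzzle is solvable.

Answer: yes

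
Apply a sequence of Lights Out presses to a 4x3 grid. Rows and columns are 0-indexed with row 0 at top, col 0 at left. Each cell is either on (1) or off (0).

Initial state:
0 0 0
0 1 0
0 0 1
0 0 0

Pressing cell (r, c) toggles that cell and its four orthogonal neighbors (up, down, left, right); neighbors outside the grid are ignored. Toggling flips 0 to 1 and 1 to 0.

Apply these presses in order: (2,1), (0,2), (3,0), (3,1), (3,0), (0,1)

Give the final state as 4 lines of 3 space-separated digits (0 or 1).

Answer: 1 0 0
0 1 1
1 0 0
1 0 1

Derivation:
After press 1 at (2,1):
0 0 0
0 0 0
1 1 0
0 1 0

After press 2 at (0,2):
0 1 1
0 0 1
1 1 0
0 1 0

After press 3 at (3,0):
0 1 1
0 0 1
0 1 0
1 0 0

After press 4 at (3,1):
0 1 1
0 0 1
0 0 0
0 1 1

After press 5 at (3,0):
0 1 1
0 0 1
1 0 0
1 0 1

After press 6 at (0,1):
1 0 0
0 1 1
1 0 0
1 0 1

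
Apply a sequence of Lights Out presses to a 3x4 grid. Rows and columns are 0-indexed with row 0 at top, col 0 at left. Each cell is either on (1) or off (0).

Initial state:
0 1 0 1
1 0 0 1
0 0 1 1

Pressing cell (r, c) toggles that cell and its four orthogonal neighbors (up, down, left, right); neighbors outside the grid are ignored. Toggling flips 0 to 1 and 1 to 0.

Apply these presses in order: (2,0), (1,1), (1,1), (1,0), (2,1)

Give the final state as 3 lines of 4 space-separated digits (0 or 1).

After press 1 at (2,0):
0 1 0 1
0 0 0 1
1 1 1 1

After press 2 at (1,1):
0 0 0 1
1 1 1 1
1 0 1 1

After press 3 at (1,1):
0 1 0 1
0 0 0 1
1 1 1 1

After press 4 at (1,0):
1 1 0 1
1 1 0 1
0 1 1 1

After press 5 at (2,1):
1 1 0 1
1 0 0 1
1 0 0 1

Answer: 1 1 0 1
1 0 0 1
1 0 0 1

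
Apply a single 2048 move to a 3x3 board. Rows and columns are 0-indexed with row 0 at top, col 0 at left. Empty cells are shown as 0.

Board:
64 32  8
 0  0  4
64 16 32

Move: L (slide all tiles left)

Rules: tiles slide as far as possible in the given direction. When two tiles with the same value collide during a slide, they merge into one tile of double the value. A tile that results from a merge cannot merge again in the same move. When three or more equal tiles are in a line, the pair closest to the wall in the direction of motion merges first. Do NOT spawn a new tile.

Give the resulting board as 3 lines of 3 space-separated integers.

Answer: 64 32  8
 4  0  0
64 16 32

Derivation:
Slide left:
row 0: [64, 32, 8] -> [64, 32, 8]
row 1: [0, 0, 4] -> [4, 0, 0]
row 2: [64, 16, 32] -> [64, 16, 32]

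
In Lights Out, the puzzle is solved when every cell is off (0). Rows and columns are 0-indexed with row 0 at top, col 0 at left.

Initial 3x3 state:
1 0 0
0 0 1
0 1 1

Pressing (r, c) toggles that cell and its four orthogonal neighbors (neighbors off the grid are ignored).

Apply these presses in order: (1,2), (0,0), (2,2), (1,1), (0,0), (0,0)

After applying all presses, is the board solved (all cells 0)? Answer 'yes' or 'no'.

After press 1 at (1,2):
1 0 1
0 1 0
0 1 0

After press 2 at (0,0):
0 1 1
1 1 0
0 1 0

After press 3 at (2,2):
0 1 1
1 1 1
0 0 1

After press 4 at (1,1):
0 0 1
0 0 0
0 1 1

After press 5 at (0,0):
1 1 1
1 0 0
0 1 1

After press 6 at (0,0):
0 0 1
0 0 0
0 1 1

Lights still on: 3

Answer: no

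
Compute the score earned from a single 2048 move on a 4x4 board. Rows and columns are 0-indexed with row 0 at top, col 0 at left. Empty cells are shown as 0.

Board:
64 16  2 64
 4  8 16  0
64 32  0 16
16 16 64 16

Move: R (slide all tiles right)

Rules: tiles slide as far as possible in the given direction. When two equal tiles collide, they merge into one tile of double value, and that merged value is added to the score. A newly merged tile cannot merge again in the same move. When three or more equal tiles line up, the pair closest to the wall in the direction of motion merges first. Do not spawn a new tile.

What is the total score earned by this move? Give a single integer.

Answer: 32

Derivation:
Slide right:
row 0: [64, 16, 2, 64] -> [64, 16, 2, 64]  score +0 (running 0)
row 1: [4, 8, 16, 0] -> [0, 4, 8, 16]  score +0 (running 0)
row 2: [64, 32, 0, 16] -> [0, 64, 32, 16]  score +0 (running 0)
row 3: [16, 16, 64, 16] -> [0, 32, 64, 16]  score +32 (running 32)
Board after move:
64 16  2 64
 0  4  8 16
 0 64 32 16
 0 32 64 16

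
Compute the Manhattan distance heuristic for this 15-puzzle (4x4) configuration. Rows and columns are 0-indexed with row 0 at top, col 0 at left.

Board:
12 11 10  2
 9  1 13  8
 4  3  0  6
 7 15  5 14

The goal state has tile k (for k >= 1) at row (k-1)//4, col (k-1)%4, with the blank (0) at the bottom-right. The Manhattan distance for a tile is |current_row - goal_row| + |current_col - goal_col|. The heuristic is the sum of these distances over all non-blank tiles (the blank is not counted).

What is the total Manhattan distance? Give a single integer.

Answer: 42

Derivation:
Tile 12: (0,0)->(2,3) = 5
Tile 11: (0,1)->(2,2) = 3
Tile 10: (0,2)->(2,1) = 3
Tile 2: (0,3)->(0,1) = 2
Tile 9: (1,0)->(2,0) = 1
Tile 1: (1,1)->(0,0) = 2
Tile 13: (1,2)->(3,0) = 4
Tile 8: (1,3)->(1,3) = 0
Tile 4: (2,0)->(0,3) = 5
Tile 3: (2,1)->(0,2) = 3
Tile 6: (2,3)->(1,1) = 3
Tile 7: (3,0)->(1,2) = 4
Tile 15: (3,1)->(3,2) = 1
Tile 5: (3,2)->(1,0) = 4
Tile 14: (3,3)->(3,1) = 2
Sum: 5 + 3 + 3 + 2 + 1 + 2 + 4 + 0 + 5 + 3 + 3 + 4 + 1 + 4 + 2 = 42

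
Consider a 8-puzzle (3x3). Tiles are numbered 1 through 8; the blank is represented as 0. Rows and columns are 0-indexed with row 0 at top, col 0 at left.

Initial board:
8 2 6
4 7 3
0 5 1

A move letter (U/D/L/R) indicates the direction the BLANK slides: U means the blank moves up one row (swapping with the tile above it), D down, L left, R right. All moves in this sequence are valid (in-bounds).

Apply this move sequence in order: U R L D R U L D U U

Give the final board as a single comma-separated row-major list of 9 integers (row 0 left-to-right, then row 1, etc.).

After move 1 (U):
8 2 6
0 7 3
4 5 1

After move 2 (R):
8 2 6
7 0 3
4 5 1

After move 3 (L):
8 2 6
0 7 3
4 5 1

After move 4 (D):
8 2 6
4 7 3
0 5 1

After move 5 (R):
8 2 6
4 7 3
5 0 1

After move 6 (U):
8 2 6
4 0 3
5 7 1

After move 7 (L):
8 2 6
0 4 3
5 7 1

After move 8 (D):
8 2 6
5 4 3
0 7 1

After move 9 (U):
8 2 6
0 4 3
5 7 1

After move 10 (U):
0 2 6
8 4 3
5 7 1

Answer: 0, 2, 6, 8, 4, 3, 5, 7, 1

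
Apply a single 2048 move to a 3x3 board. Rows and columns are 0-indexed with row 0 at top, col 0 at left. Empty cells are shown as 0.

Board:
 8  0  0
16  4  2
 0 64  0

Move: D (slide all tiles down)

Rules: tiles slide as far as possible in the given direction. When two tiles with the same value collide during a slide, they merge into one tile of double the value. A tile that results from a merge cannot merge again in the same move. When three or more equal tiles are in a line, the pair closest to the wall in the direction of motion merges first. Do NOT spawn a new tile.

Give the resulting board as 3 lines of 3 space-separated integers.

Slide down:
col 0: [8, 16, 0] -> [0, 8, 16]
col 1: [0, 4, 64] -> [0, 4, 64]
col 2: [0, 2, 0] -> [0, 0, 2]

Answer:  0  0  0
 8  4  0
16 64  2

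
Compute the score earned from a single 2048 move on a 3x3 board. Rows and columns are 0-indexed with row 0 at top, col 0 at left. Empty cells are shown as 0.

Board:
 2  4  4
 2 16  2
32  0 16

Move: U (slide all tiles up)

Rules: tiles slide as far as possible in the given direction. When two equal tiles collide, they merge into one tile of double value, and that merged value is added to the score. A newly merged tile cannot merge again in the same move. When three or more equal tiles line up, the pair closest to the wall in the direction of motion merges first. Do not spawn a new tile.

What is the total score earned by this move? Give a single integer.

Slide up:
col 0: [2, 2, 32] -> [4, 32, 0]  score +4 (running 4)
col 1: [4, 16, 0] -> [4, 16, 0]  score +0 (running 4)
col 2: [4, 2, 16] -> [4, 2, 16]  score +0 (running 4)
Board after move:
 4  4  4
32 16  2
 0  0 16

Answer: 4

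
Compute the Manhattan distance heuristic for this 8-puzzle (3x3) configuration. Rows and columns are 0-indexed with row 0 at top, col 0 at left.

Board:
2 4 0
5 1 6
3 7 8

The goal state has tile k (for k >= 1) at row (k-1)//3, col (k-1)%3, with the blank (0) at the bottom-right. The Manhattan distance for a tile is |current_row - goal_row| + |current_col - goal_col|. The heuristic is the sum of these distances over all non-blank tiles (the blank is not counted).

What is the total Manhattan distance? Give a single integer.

Answer: 12

Derivation:
Tile 2: at (0,0), goal (0,1), distance |0-0|+|0-1| = 1
Tile 4: at (0,1), goal (1,0), distance |0-1|+|1-0| = 2
Tile 5: at (1,0), goal (1,1), distance |1-1|+|0-1| = 1
Tile 1: at (1,1), goal (0,0), distance |1-0|+|1-0| = 2
Tile 6: at (1,2), goal (1,2), distance |1-1|+|2-2| = 0
Tile 3: at (2,0), goal (0,2), distance |2-0|+|0-2| = 4
Tile 7: at (2,1), goal (2,0), distance |2-2|+|1-0| = 1
Tile 8: at (2,2), goal (2,1), distance |2-2|+|2-1| = 1
Sum: 1 + 2 + 1 + 2 + 0 + 4 + 1 + 1 = 12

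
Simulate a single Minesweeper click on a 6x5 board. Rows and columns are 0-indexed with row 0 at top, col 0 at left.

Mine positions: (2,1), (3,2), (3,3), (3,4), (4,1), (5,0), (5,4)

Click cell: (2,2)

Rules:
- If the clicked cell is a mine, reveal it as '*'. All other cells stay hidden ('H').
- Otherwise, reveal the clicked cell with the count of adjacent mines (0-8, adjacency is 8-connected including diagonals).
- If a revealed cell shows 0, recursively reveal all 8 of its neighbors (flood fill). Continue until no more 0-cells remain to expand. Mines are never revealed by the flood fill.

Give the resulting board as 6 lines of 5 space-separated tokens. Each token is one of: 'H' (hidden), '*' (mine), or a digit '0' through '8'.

H H H H H
H H H H H
H H 3 H H
H H H H H
H H H H H
H H H H H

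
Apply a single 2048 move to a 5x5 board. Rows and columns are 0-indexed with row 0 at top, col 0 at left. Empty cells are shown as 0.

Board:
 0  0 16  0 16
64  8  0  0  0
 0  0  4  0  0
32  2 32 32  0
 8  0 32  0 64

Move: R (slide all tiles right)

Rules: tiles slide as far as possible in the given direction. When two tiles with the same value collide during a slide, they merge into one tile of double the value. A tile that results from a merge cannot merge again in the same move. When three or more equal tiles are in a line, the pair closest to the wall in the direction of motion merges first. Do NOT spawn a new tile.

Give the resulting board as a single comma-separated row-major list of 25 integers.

Answer: 0, 0, 0, 0, 32, 0, 0, 0, 64, 8, 0, 0, 0, 0, 4, 0, 0, 32, 2, 64, 0, 0, 8, 32, 64

Derivation:
Slide right:
row 0: [0, 0, 16, 0, 16] -> [0, 0, 0, 0, 32]
row 1: [64, 8, 0, 0, 0] -> [0, 0, 0, 64, 8]
row 2: [0, 0, 4, 0, 0] -> [0, 0, 0, 0, 4]
row 3: [32, 2, 32, 32, 0] -> [0, 0, 32, 2, 64]
row 4: [8, 0, 32, 0, 64] -> [0, 0, 8, 32, 64]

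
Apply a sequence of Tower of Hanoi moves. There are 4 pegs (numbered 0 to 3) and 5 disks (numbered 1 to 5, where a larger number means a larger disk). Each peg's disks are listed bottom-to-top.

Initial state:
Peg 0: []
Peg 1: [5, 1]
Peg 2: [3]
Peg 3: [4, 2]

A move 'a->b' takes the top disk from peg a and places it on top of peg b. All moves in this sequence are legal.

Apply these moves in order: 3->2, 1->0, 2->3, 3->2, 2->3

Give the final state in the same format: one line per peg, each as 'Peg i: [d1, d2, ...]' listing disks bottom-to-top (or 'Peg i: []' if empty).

Answer: Peg 0: [1]
Peg 1: [5]
Peg 2: [3]
Peg 3: [4, 2]

Derivation:
After move 1 (3->2):
Peg 0: []
Peg 1: [5, 1]
Peg 2: [3, 2]
Peg 3: [4]

After move 2 (1->0):
Peg 0: [1]
Peg 1: [5]
Peg 2: [3, 2]
Peg 3: [4]

After move 3 (2->3):
Peg 0: [1]
Peg 1: [5]
Peg 2: [3]
Peg 3: [4, 2]

After move 4 (3->2):
Peg 0: [1]
Peg 1: [5]
Peg 2: [3, 2]
Peg 3: [4]

After move 5 (2->3):
Peg 0: [1]
Peg 1: [5]
Peg 2: [3]
Peg 3: [4, 2]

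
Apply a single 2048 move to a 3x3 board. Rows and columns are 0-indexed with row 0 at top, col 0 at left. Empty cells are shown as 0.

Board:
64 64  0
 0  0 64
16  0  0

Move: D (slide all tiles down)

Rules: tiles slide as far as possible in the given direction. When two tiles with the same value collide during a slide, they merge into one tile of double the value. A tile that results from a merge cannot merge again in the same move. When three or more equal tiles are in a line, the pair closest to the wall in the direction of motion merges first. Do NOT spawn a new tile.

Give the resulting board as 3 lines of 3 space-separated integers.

Answer:  0  0  0
64  0  0
16 64 64

Derivation:
Slide down:
col 0: [64, 0, 16] -> [0, 64, 16]
col 1: [64, 0, 0] -> [0, 0, 64]
col 2: [0, 64, 0] -> [0, 0, 64]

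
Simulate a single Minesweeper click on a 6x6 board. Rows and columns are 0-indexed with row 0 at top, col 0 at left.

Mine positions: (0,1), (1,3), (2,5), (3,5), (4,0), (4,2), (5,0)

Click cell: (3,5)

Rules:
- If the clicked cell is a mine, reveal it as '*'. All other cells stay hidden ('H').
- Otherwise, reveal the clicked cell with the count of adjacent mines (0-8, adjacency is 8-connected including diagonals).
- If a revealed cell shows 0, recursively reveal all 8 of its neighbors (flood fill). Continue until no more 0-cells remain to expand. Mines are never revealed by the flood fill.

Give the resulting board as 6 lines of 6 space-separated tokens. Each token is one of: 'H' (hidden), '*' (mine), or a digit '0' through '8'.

H H H H H H
H H H H H H
H H H H H H
H H H H H *
H H H H H H
H H H H H H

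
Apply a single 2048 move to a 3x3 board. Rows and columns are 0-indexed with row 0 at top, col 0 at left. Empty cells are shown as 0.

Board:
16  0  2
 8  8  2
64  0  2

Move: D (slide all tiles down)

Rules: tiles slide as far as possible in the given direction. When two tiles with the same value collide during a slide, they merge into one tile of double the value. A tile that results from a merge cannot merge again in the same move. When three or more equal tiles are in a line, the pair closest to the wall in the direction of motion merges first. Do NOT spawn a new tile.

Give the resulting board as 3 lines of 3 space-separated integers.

Answer: 16  0  0
 8  0  2
64  8  4

Derivation:
Slide down:
col 0: [16, 8, 64] -> [16, 8, 64]
col 1: [0, 8, 0] -> [0, 0, 8]
col 2: [2, 2, 2] -> [0, 2, 4]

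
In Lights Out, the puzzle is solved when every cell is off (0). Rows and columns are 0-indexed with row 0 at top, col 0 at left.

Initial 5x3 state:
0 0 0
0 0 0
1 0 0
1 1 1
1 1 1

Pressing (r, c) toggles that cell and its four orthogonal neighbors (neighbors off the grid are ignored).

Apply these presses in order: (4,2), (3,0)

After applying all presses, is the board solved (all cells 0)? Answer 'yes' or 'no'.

After press 1 at (4,2):
0 0 0
0 0 0
1 0 0
1 1 0
1 0 0

After press 2 at (3,0):
0 0 0
0 0 0
0 0 0
0 0 0
0 0 0

Lights still on: 0

Answer: yes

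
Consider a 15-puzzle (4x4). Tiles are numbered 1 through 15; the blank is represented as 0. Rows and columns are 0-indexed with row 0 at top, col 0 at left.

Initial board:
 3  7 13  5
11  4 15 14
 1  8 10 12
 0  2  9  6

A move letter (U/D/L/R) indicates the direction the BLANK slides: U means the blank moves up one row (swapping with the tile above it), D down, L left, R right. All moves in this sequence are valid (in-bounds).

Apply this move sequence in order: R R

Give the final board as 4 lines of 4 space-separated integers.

Answer:  3  7 13  5
11  4 15 14
 1  8 10 12
 2  9  0  6

Derivation:
After move 1 (R):
 3  7 13  5
11  4 15 14
 1  8 10 12
 2  0  9  6

After move 2 (R):
 3  7 13  5
11  4 15 14
 1  8 10 12
 2  9  0  6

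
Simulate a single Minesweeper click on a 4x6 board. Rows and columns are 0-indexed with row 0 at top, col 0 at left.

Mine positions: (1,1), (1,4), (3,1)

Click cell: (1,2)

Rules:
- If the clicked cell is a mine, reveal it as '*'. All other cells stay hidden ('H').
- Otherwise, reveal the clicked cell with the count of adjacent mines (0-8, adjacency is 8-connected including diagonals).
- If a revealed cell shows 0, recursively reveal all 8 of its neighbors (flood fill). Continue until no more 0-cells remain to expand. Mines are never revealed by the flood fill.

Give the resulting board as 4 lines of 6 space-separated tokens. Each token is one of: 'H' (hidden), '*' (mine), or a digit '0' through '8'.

H H H H H H
H H 1 H H H
H H H H H H
H H H H H H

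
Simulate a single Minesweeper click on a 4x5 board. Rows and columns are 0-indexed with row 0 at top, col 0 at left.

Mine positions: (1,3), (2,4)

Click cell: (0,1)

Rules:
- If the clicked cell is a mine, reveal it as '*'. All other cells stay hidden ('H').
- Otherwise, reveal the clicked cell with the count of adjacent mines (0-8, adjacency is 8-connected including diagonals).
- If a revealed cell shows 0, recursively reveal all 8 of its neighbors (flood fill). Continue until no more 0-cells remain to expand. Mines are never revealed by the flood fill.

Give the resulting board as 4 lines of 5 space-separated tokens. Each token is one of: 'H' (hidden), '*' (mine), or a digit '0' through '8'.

0 0 1 H H
0 0 1 H H
0 0 1 2 H
0 0 0 1 H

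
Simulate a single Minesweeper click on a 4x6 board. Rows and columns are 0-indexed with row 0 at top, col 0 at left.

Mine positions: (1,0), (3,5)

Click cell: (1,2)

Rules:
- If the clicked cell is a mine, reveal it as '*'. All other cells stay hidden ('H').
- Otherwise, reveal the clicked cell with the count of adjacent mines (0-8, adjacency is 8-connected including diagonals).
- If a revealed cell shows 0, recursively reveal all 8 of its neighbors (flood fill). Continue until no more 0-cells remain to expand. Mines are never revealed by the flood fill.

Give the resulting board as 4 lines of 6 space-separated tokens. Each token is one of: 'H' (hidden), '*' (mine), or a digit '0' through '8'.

H 1 0 0 0 0
H 1 0 0 0 0
1 1 0 0 1 1
0 0 0 0 1 H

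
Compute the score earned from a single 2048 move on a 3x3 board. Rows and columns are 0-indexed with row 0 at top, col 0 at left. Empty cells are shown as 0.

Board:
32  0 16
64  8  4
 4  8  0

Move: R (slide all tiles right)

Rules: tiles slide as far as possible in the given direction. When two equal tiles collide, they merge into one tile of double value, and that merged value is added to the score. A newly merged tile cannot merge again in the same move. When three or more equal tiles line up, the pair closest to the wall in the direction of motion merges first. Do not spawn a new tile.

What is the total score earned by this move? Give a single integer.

Slide right:
row 0: [32, 0, 16] -> [0, 32, 16]  score +0 (running 0)
row 1: [64, 8, 4] -> [64, 8, 4]  score +0 (running 0)
row 2: [4, 8, 0] -> [0, 4, 8]  score +0 (running 0)
Board after move:
 0 32 16
64  8  4
 0  4  8

Answer: 0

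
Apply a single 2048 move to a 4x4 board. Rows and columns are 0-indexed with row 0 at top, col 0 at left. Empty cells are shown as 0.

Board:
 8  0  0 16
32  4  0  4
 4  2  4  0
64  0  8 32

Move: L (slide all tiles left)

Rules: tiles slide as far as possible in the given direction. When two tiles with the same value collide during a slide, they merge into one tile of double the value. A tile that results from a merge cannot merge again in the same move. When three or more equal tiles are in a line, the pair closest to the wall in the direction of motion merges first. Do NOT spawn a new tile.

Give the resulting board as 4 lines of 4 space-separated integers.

Slide left:
row 0: [8, 0, 0, 16] -> [8, 16, 0, 0]
row 1: [32, 4, 0, 4] -> [32, 8, 0, 0]
row 2: [4, 2, 4, 0] -> [4, 2, 4, 0]
row 3: [64, 0, 8, 32] -> [64, 8, 32, 0]

Answer:  8 16  0  0
32  8  0  0
 4  2  4  0
64  8 32  0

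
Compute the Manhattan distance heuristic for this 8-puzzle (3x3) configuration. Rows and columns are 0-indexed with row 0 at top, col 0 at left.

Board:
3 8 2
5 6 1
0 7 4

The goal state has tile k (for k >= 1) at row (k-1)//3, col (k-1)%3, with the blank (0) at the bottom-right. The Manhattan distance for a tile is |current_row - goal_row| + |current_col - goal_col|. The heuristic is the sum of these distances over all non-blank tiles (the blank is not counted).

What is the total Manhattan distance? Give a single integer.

Tile 3: at (0,0), goal (0,2), distance |0-0|+|0-2| = 2
Tile 8: at (0,1), goal (2,1), distance |0-2|+|1-1| = 2
Tile 2: at (0,2), goal (0,1), distance |0-0|+|2-1| = 1
Tile 5: at (1,0), goal (1,1), distance |1-1|+|0-1| = 1
Tile 6: at (1,1), goal (1,2), distance |1-1|+|1-2| = 1
Tile 1: at (1,2), goal (0,0), distance |1-0|+|2-0| = 3
Tile 7: at (2,1), goal (2,0), distance |2-2|+|1-0| = 1
Tile 4: at (2,2), goal (1,0), distance |2-1|+|2-0| = 3
Sum: 2 + 2 + 1 + 1 + 1 + 3 + 1 + 3 = 14

Answer: 14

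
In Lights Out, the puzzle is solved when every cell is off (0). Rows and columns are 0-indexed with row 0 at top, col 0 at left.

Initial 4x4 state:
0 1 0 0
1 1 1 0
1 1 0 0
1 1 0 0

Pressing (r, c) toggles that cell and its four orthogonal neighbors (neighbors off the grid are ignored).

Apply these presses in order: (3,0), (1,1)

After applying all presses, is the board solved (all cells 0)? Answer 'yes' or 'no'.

Answer: yes

Derivation:
After press 1 at (3,0):
0 1 0 0
1 1 1 0
0 1 0 0
0 0 0 0

After press 2 at (1,1):
0 0 0 0
0 0 0 0
0 0 0 0
0 0 0 0

Lights still on: 0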